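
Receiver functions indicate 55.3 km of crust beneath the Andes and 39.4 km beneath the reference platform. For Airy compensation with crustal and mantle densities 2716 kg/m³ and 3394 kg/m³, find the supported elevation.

3.18 km

Excess crust Δ = 55.3 km − 39.4 km = 15.9 km, split between elevation h and root r with h + r = Δ.
Airy balance ρ_c h = (ρ_m − ρ_c) r gives r = h ρ_c/(ρ_m − ρ_c), so h (1 + ρ_c/(ρ_m − ρ_c)) = Δ, i.e. h = Δ (ρ_m − ρ_c)/ρ_m.
h = 15.9 km × 678/3394 = 3.18 km.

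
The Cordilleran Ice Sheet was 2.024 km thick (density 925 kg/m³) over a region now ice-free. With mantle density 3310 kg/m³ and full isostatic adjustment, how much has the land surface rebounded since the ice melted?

0.566 km

Removing the load lets mantle flow back in; uplift u satisfies ρ_ice t = ρ_m u.
u = t ρ_ice/ρ_m = 2.024 km × 925/3310 = 0.566 km.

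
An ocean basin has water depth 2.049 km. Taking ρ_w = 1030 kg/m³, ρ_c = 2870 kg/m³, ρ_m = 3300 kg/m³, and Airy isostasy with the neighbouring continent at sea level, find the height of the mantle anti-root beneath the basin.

For local isostatic compensation: replacing crust with seawater at the top is compensated by replacing crust with mantle at the base: d (ρ_c − ρ_w) = a (ρ_m − ρ_c).
a = d (ρ_c − ρ_w)/(ρ_m − ρ_c) = 2.049 km × 1840/430 = 8.77 km.

8.77 km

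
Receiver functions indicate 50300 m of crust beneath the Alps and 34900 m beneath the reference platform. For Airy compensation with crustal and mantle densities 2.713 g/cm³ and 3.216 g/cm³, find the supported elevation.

Excess crust Δ = 50300 m − 34900 m = 15400 m, split between elevation h and root r with h + r = Δ.
Airy balance ρ_c h = (ρ_m − ρ_c) r gives r = h ρ_c/(ρ_m − ρ_c), so h (1 + ρ_c/(ρ_m − ρ_c)) = Δ, i.e. h = Δ (ρ_m − ρ_c)/ρ_m.
h = 15400 m × 0.503/3.216 = 2410 m.

2410 m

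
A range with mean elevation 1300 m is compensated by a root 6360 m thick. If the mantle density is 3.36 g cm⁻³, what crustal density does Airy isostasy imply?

2.79 g cm⁻³

ρ_c h = (ρ_m − ρ_c) r → ρ_c (h + r) = ρ_m r → ρ_c = ρ_m r / (h + r).
ρ_c = 3.36 × 6360 m / (1300 m + 6360 m) = 2.79 g cm⁻³.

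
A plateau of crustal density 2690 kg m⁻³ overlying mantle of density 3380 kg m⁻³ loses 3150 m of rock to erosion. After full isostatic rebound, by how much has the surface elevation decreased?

643 m

Rebound u = e ρ_c/ρ_m = 3150 m × 2690/3380 = 2507 m.
Net surface drop = e − u = 3150 m − 2507 m = e (ρ_m − ρ_c)/ρ_m = 643 m.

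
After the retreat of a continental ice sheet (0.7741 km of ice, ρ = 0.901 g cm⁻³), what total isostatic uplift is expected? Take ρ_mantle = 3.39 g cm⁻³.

Removing the load lets mantle flow back in; uplift u satisfies ρ_ice t = ρ_m u.
u = t ρ_ice/ρ_m = 0.7741 km × 0.901/3.39 = 0.206 km.

0.206 km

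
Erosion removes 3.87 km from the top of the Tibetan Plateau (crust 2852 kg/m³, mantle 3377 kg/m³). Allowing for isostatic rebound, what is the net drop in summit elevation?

0.602 km

Rebound u = e ρ_c/ρ_m = 3.87 km × 2852/3377 = 3.268 km.
Net surface drop = e − u = 3.87 km − 3.268 km = e (ρ_m − ρ_c)/ρ_m = 0.602 km.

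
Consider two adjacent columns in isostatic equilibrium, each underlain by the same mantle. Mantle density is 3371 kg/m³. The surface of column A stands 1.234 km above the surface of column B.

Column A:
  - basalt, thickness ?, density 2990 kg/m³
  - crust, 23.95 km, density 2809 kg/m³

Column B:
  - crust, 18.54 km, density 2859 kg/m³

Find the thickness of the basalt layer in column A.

0.505 km

Take the compensation level at the base of the deeper column (depth z_c below the surface of column A) and equate Σ ρ_i t_i down to z_c; mantle fills any gap and the z_c terms cancel.
Column A: x×2990 + 23.95×2809 + (z_c − 23.95 − x)×3371
Column B: 1.234×0 + 18.54×2859 + (z_c − 1.234 − 18.54)×3371
The z_c×3371 term appears on both sides and cancels. Collect the known terms of each column as K = Σ(ρt)_known − 3371 × (depth of known layers): K_A = 67275.55 − 3371×23.95 = −13459.9; K_B = 53005.86 − 3371×(1.234 + 18.54) = −13652.294.
Balance: K_A − x×(3371 − 2990) = K_B, so x = (K_A − K_B)/(3371 − 2990) = 192.394/381 = 0.505 km.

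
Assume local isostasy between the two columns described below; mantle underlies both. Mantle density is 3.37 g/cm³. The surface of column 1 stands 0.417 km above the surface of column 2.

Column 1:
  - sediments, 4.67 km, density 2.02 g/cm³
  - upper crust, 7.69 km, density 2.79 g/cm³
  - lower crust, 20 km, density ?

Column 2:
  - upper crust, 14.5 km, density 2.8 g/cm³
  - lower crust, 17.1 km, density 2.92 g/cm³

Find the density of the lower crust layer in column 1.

Take the compensation level at the base of the deeper column (depth z_c below the surface of column 1) and equate Σ ρ_i t_i down to z_c; mantle fills any gap and the z_c terms cancel.
Column 1: 4.67×2.02 + 7.69×2.79 + 20×ρ + (z_c − 32.36)×3.37
Column 2: 0.417×0 + 14.5×2.8 + 17.1×2.92 + (z_c − 0.417 − 31.6)×3.37
The z_c×3.37 term appears on both sides and cancels. Collect the known terms of each column as K = Σ(ρt)_known − 3.37 × (depth of known layers): K_1 = 30.8885 − 3.37×32.36 = −78.1647; K_2 = 90.532 − 3.37×(0.417 + 31.6) = −17.36529.
Balance: K_1 + 20×ρ = K_2, so ρ = (K_2 − K_1)/20 = 60.7994/20 = 3.04 g/cm³.

3.04 g/cm³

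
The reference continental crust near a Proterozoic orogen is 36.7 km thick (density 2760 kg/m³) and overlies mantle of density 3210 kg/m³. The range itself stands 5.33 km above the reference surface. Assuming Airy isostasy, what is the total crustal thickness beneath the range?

Root depth r = h ρ_c / (ρ_m − ρ_c) = 5.33 km × 2760 / 450 = 32.69 km.
Total thickness = T + h + r = 36.7 km + 5.33 km + 32.69 km = 74.7 km.

74.7 km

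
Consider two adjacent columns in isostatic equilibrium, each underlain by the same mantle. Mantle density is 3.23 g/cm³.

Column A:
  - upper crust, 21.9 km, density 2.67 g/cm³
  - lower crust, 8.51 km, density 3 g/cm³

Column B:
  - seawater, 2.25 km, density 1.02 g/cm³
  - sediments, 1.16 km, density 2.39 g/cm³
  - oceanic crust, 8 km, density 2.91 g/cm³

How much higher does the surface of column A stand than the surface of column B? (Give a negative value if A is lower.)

1.77 km

For any compensation level in the mantle, the mantle terms cancel and isostasy reduces to e = (Σt_A − Σt_B) − (Σ(ρt)_A − Σ(ρt)_B) / ρ_m.
Σt_A = 30.41 km; Σt_B = 11.41 km; Σ(ρt)_A = 84.003; Σ(ρt)_B = 28.3474 (in km·g/cm³).
e = (30.41 − 11.41) − (84.003 − 28.3474) / 3.23 = 1.77 km.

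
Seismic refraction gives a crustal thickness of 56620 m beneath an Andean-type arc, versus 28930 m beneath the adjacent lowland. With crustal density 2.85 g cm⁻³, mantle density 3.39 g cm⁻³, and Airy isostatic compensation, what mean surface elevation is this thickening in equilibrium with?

4410 m

Excess crust Δ = 56620 m − 28930 m = 27690 m, split between elevation h and root r with h + r = Δ.
Airy balance ρ_c h = (ρ_m − ρ_c) r gives r = h ρ_c/(ρ_m − ρ_c), so h (1 + ρ_c/(ρ_m − ρ_c)) = Δ, i.e. h = Δ (ρ_m − ρ_c)/ρ_m.
h = 27690 m × 0.54/3.39 = 4410 m.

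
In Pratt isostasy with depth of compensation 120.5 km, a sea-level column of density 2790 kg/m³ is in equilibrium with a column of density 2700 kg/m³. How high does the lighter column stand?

ρ_ref D = ρ (D + h) → h = D (ρ_ref − ρ)/ρ.
h = 120.5 km × (2790 − 2700)/2700 = 4.02 km.

4.02 km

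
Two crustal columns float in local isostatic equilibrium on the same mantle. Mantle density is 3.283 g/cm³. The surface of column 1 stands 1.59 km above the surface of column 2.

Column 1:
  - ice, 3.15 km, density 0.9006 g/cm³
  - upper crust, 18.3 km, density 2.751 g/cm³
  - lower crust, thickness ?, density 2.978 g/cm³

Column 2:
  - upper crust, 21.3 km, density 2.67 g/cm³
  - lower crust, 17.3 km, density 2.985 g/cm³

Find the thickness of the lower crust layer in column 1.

20.3 km

Take the compensation level at the base of the deeper column (depth z_c below the surface of column 1) and equate Σ ρ_i t_i down to z_c; mantle fills any gap and the z_c terms cancel.
Column 1: 3.15×0.9006 + 18.3×2.751 + x×2.978 + (z_c − 21.45 − x)×3.283
Column 2: 1.59×0 + 21.3×2.67 + 17.3×2.985 + (z_c − 1.59 − 38.6)×3.283
The z_c×3.283 term appears on both sides and cancels. Collect the known terms of each column as K = Σ(ρt)_known − 3.283 × (depth of known layers): K_1 = 53.18019 − 3.283×21.45 = −17.24016; K_2 = 108.5115 − 3.283×(1.59 + 38.6) = −23.43227.
Balance: K_1 − x×(3.283 − 2.978) = K_2, so x = (K_1 − K_2)/(3.283 − 2.978) = 6.19211/0.305 = 20.3 km.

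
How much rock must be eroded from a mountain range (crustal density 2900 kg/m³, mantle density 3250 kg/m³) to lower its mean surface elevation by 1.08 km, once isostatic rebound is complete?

10 km

Net drop Δ = e − u = e − e ρ_c/ρ_m = e (ρ_m − ρ_c)/ρ_m.
e = Δ ρ_m/(ρ_m − ρ_c) = 1.08 km × 3250/350 = 10 km.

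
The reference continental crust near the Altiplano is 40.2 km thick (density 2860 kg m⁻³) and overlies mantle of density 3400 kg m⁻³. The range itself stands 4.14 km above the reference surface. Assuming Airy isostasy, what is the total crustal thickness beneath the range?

66.3 km

Root depth r = h ρ_c / (ρ_m − ρ_c) = 4.14 km × 2860 / 540 = 21.93 km.
Total thickness = T + h + r = 40.2 km + 4.14 km + 21.93 km = 66.3 km.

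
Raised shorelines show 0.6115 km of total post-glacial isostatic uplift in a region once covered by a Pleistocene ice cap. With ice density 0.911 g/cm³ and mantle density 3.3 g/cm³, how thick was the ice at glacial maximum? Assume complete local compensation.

2.22 km

u = t ρ_ice/ρ_m → t = u ρ_m/ρ_ice = 0.6115 km × 3.3/0.911 = 2.22 km.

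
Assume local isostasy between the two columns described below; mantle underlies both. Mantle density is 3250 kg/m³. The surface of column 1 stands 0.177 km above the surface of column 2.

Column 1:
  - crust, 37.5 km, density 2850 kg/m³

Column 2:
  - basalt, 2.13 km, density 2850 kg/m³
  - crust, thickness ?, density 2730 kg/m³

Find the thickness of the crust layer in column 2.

Take the compensation level at the base of the deeper column (depth z_c below the surface of column 1) and equate Σ ρ_i t_i down to z_c; mantle fills any gap and the z_c terms cancel.
Column 1: 37.5×2850 + (z_c − 37.5)×3250
Column 2: 0.177×0 + 2.13×2850 + x×2730 + (z_c − 0.177 − 2.13 − x)×3250
The z_c×3250 term appears on both sides and cancels. Collect the known terms of each column as K = Σ(ρt)_known − 3250 × (depth of known layers): K_1 = 106875 − 3250×37.5 = −15000; K_2 = 6070.5 − 3250×(0.177 + 2.13) = −1427.25.
Balance: K_1 = K_2 − x×(3250 − 2730), so x = (K_2 − K_1)/(3250 − 2730) = 13572.8/520 = 26.1 km.

26.1 km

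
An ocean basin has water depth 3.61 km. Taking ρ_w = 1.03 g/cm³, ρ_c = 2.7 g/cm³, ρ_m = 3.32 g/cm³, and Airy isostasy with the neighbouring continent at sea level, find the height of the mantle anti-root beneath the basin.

9.72 km

By Archimedes' principle applied to the lithosphere: replacing crust with seawater at the top is compensated by replacing crust with mantle at the base: d (ρ_c − ρ_w) = a (ρ_m − ρ_c).
a = d (ρ_c − ρ_w)/(ρ_m − ρ_c) = 3.61 km × 1.67/0.62 = 9.72 km.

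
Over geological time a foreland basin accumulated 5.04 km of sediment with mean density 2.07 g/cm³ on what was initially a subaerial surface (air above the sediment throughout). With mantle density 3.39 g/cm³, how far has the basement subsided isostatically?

3.08 km

Subaerial load: s = t ρ_sed / ρ_m = 5.04 km × 2.07/3.39 = 3.08 km.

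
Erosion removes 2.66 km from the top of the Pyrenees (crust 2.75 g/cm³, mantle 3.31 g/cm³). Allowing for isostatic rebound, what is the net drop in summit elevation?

Rebound u = e ρ_c/ρ_m = 2.66 km × 2.75/3.31 = 2.21 km.
Net surface drop = e − u = 2.66 km − 2.21 km = e (ρ_m − ρ_c)/ρ_m = 0.45 km.

0.45 km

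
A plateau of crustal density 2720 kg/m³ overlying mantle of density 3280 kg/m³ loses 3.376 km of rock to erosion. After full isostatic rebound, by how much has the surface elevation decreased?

Rebound u = e ρ_c/ρ_m = 3.376 km × 2720/3280 = 2.8 km.
Net surface drop = e − u = 3.376 km − 2.8 km = e (ρ_m − ρ_c)/ρ_m = 0.576 km.

0.576 km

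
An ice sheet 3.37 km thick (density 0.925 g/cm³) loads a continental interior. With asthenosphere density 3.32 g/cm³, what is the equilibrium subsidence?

For local isostatic compensation: the ice load ρ_ice t is balanced by mantle displaced below, ρ_m s.
s = t ρ_ice / ρ_m = 3.37 km × 0.925/3.32 = 0.939 km.

0.939 km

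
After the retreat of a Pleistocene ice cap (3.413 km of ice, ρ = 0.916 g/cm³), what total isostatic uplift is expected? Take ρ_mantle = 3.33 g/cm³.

Removing the load lets mantle flow back in; uplift u satisfies ρ_ice t = ρ_m u.
u = t ρ_ice/ρ_m = 3.413 km × 0.916/3.33 = 0.939 km.

0.939 km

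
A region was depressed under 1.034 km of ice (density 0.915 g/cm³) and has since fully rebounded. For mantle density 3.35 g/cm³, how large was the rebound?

Removing the load lets mantle flow back in; uplift u satisfies ρ_ice t = ρ_m u.
u = t ρ_ice/ρ_m = 1.034 km × 0.915/3.35 = 0.282 km.

0.282 km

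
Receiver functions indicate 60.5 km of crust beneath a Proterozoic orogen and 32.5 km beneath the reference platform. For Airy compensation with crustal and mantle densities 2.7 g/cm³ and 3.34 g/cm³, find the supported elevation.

5.37 km

Excess crust Δ = 60.5 km − 32.5 km = 28 km, split between elevation h and root r with h + r = Δ.
Airy balance ρ_c h = (ρ_m − ρ_c) r gives r = h ρ_c/(ρ_m − ρ_c), so h (1 + ρ_c/(ρ_m − ρ_c)) = Δ, i.e. h = Δ (ρ_m − ρ_c)/ρ_m.
h = 28 km × 0.64/3.34 = 5.37 km.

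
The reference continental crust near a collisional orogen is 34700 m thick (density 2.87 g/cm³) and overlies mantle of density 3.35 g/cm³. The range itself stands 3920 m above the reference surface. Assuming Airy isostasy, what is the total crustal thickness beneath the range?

62100 m

Root depth r = h ρ_c / (ρ_m − ρ_c) = 3920 m × 2.87 / 0.48 = 23440 m.
Total thickness = T + h + r = 34700 m + 3920 m + 23440 m = 62100 m.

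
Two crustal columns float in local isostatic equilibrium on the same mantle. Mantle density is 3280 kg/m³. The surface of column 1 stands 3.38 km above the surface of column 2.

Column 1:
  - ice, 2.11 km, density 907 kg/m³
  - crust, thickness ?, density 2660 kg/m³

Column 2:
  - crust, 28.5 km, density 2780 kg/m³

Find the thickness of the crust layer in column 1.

32.8 km

Take the compensation level at the base of the deeper column (depth z_c below the surface of column 1) and equate Σ ρ_i t_i down to z_c; mantle fills any gap and the z_c terms cancel.
Column 1: 2.11×907 + x×2660 + (z_c − 2.11 − x)×3280
Column 2: 3.38×0 + 28.5×2780 + (z_c − 3.38 − 28.5)×3280
The z_c×3280 term appears on both sides and cancels. Collect the known terms of each column as K = Σ(ρt)_known − 3280 × (depth of known layers): K_1 = 1913.77 − 3280×2.11 = −5007.03; K_2 = 79230 − 3280×(3.38 + 28.5) = −25336.4.
Balance: K_1 − x×(3280 − 2660) = K_2, so x = (K_1 − K_2)/(3280 − 2660) = 20329.4/620 = 32.8 km.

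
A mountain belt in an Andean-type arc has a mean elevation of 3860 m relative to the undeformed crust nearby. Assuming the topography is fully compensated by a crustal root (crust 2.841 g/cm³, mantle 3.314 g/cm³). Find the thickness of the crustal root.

Isostatic balance requires: the weight of the topography is balanced by the buoyancy of the root, ρ_c h = (ρ_m − ρ_c) r.
r = h · ρ_c / (ρ_m − ρ_c) = 3860 m × 2.841 / (3.314 − 2.841) = 23200 m.

23200 m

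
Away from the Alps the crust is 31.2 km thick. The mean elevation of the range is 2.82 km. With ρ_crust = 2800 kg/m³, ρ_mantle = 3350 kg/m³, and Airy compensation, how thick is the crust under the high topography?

48.4 km

Root depth r = h ρ_c / (ρ_m − ρ_c) = 2.82 km × 2800 / 550 = 14.36 km.
Total thickness = T + h + r = 31.2 km + 2.82 km + 14.36 km = 48.4 km.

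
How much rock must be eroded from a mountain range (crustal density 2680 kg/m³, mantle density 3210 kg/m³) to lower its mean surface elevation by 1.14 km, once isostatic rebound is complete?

6.9 km

Net drop Δ = e − u = e − e ρ_c/ρ_m = e (ρ_m − ρ_c)/ρ_m.
e = Δ ρ_m/(ρ_m − ρ_c) = 1.14 km × 3210/530 = 6.9 km.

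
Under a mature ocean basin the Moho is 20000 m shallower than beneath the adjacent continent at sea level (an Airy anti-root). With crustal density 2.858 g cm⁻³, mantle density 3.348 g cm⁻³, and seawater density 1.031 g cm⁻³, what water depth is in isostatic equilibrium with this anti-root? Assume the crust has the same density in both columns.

5360 m

Replacing a thickness d of crust by seawater at the top must be balanced by replacing crust with mantle at the base: d (ρ_c − ρ_w) = a (ρ_m − ρ_c).
d = a (ρ_m − ρ_c)/(ρ_c − ρ_w) = 20000 m × 0.49/1.827 = 5360 m.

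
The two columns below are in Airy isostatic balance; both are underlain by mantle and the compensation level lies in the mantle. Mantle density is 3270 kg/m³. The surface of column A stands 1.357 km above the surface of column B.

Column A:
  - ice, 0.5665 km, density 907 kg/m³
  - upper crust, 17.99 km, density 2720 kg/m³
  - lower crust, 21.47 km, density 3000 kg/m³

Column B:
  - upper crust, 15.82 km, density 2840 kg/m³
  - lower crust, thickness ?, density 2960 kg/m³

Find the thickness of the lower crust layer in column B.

18.7 km

Take the compensation level at the base of the deeper column (depth z_c below the surface of column A) and equate Σ ρ_i t_i down to z_c; mantle fills any gap and the z_c terms cancel.
Column A: 0.5665×907 + 17.99×2720 + 21.47×3000 + (z_c − 40.0265)×3270
Column B: 1.357×0 + 15.82×2840 + x×2960 + (z_c − 1.357 − 15.82 − x)×3270
The z_c×3270 term appears on both sides and cancels. Collect the known terms of each column as K = Σ(ρt)_known − 3270 × (depth of known layers): K_A = 113856.615 − 3270×40.0265 = −17030.0395; K_B = 44928.8 − 3270×(1.357 + 15.82) = −11239.99.
Balance: K_A = K_B − x×(3270 − 2960), so x = (K_B − K_A)/(3270 − 2960) = 5790.05/310 = 18.7 km.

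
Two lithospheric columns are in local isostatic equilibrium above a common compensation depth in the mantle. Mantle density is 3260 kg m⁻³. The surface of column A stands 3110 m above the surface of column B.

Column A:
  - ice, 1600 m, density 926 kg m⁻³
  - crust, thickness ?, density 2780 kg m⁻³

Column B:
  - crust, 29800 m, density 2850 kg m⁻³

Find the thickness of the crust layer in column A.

Take the compensation level at the base of the deeper column (depth z_c below the surface of column A) and equate Σ ρ_i t_i down to z_c; mantle fills any gap and the z_c terms cancel.
Column A: 1600×926 + x×2780 + (z_c − 1600 − x)×3260
Column B: 3110×0 + 29800×2850 + (z_c − 3110 − 29800)×3260
The z_c×3260 term appears on both sides and cancels. Collect the known terms of each column as K = Σ(ρt)_known − 3260 × (depth of known layers): K_A = 1481600 − 3260×1600 = −3734400; K_B = 84930000 − 3260×(3110 + 29800) = −22356600.
Balance: K_A − x×(3260 − 2780) = K_B, so x = (K_A − K_B)/(3260 − 2780) = 18622200/480 = 38800 m.

38800 m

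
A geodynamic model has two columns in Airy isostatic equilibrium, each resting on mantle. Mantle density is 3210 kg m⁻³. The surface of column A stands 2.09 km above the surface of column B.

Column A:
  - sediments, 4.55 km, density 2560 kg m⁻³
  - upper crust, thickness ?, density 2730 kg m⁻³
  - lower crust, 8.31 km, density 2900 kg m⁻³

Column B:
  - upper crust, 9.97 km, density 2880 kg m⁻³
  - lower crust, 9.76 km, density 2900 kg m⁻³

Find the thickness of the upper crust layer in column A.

15.6 km

Take the compensation level at the base of the deeper column (depth z_c below the surface of column A) and equate Σ ρ_i t_i down to z_c; mantle fills any gap and the z_c terms cancel.
Column A: 4.55×2560 + x×2730 + 8.31×2900 + (z_c − 12.86 − x)×3210
Column B: 2.09×0 + 9.97×2880 + 9.76×2900 + (z_c − 2.09 − 19.73)×3210
The z_c×3210 term appears on both sides and cancels. Collect the known terms of each column as K = Σ(ρt)_known − 3210 × (depth of known layers): K_A = 35747 − 3210×12.86 = −5533.6; K_B = 57017.6 − 3210×(2.09 + 19.73) = −13024.6.
Balance: K_A − x×(3210 − 2730) = K_B, so x = (K_A − K_B)/(3210 − 2730) = 7491/480 = 15.6 km.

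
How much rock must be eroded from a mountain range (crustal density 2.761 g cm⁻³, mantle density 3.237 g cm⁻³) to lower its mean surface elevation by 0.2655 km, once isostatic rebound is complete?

Net drop Δ = e − u = e − e ρ_c/ρ_m = e (ρ_m − ρ_c)/ρ_m.
e = Δ ρ_m/(ρ_m − ρ_c) = 0.2655 km × 3.237/0.476 = 1.81 km.

1.81 km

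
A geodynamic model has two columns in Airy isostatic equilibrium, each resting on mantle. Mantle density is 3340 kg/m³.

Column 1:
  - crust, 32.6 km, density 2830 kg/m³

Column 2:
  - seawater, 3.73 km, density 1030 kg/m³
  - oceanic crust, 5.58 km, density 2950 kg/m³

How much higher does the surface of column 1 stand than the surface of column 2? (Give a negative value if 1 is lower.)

1.75 km

For any compensation level in the mantle, the mantle terms cancel and isostasy reduces to e = (Σt_1 − Σt_2) − (Σ(ρt)_1 − Σ(ρt)_2) / ρ_m.
Σt_1 = 32.6 km; Σt_2 = 9.31 km; Σ(ρt)_1 = 92258; Σ(ρt)_2 = 20302.9 (in km·kg/m³).
e = (32.6 − 9.31) − (92258 − 20302.9) / 3340 = 1.75 km.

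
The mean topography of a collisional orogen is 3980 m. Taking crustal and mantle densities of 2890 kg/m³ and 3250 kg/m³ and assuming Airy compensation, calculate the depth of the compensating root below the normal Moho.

Isostatic balance requires: the weight of the topography is balanced by the buoyancy of the root, ρ_c h = (ρ_m − ρ_c) r.
r = h · ρ_c / (ρ_m − ρ_c) = 3980 m × 2890 / (3250 − 2890) = 32000 m.

32000 m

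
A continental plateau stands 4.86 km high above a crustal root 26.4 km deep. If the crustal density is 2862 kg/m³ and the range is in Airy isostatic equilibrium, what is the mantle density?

3390 kg/m³

Airy balance: ρ_c h = (ρ_m − ρ_c) r → ρ_m = ρ_c (1 + h/r).
ρ_m = 2862 × (1 + 4.86 km/26.4 km) = 3390 kg/m³.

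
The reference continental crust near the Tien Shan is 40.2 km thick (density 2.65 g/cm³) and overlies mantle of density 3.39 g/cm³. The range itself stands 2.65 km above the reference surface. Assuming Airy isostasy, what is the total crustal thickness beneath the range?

Root depth r = h ρ_c / (ρ_m − ρ_c) = 2.65 km × 2.65 / 0.74 = 9.49 km.
Total thickness = T + h + r = 40.2 km + 2.65 km + 9.49 km = 52.3 km.

52.3 km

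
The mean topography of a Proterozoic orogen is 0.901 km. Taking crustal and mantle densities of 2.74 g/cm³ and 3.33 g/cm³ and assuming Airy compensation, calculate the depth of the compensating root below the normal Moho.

4.18 km

Balancing pressure at the compensation depth: the weight of the topography is balanced by the buoyancy of the root, ρ_c h = (ρ_m − ρ_c) r.
r = h · ρ_c / (ρ_m − ρ_c) = 0.901 km × 2.74 / (3.33 − 2.74) = 4.18 km.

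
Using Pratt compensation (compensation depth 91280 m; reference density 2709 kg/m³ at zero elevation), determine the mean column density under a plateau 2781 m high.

Pratt balance: ρ_ref D = ρ (D + h).
ρ = ρ_ref D/(D + h) = 2709 × 91280 m/(91280 m + 2781 m) = 2630 kg/m³.

2630 kg/m³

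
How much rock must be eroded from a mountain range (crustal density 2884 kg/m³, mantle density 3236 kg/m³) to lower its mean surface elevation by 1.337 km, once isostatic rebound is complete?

12.3 km

Net drop Δ = e − u = e − e ρ_c/ρ_m = e (ρ_m − ρ_c)/ρ_m.
e = Δ ρ_m/(ρ_m − ρ_c) = 1.337 km × 3236/352 = 12.3 km.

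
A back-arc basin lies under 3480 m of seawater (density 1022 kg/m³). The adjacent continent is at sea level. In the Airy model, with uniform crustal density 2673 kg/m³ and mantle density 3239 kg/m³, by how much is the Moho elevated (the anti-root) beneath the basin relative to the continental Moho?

10200 m

Balancing pressure at the compensation depth: replacing crust with seawater at the top is compensated by replacing crust with mantle at the base: d (ρ_c − ρ_w) = a (ρ_m − ρ_c).
a = d (ρ_c − ρ_w)/(ρ_m − ρ_c) = 3480 m × 1651/566 = 10200 m.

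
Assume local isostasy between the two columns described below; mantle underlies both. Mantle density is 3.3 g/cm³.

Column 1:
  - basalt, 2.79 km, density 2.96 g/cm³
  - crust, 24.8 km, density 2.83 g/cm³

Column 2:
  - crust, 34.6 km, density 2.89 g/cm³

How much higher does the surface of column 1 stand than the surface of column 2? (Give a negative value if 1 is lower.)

For any compensation level in the mantle, the mantle terms cancel and isostasy reduces to e = (Σt_1 − Σt_2) − (Σ(ρt)_1 − Σ(ρt)_2) / ρ_m.
Σt_1 = 27.59 km; Σt_2 = 34.6 km; Σ(ρt)_1 = 78.4424; Σ(ρt)_2 = 99.994 (in km·g/cm³).
e = (27.59 − 34.6) − (78.4424 − 99.994) / 3.3 = −0.479 km.

−0.479 km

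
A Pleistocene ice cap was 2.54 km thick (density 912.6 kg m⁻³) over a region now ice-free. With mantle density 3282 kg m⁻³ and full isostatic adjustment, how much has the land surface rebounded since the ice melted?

0.706 km

Removing the load lets mantle flow back in; uplift u satisfies ρ_ice t = ρ_m u.
u = t ρ_ice/ρ_m = 2.54 km × 912.6/3282 = 0.706 km.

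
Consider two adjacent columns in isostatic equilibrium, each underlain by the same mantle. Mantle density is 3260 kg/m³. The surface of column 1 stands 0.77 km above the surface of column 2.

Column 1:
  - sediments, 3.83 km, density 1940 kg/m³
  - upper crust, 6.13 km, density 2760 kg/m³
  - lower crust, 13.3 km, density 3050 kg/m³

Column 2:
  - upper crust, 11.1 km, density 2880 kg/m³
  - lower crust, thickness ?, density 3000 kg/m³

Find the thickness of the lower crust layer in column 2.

Take the compensation level at the base of the deeper column (depth z_c below the surface of column 1) and equate Σ ρ_i t_i down to z_c; mantle fills any gap and the z_c terms cancel.
Column 1: 3.83×1940 + 6.13×2760 + 13.3×3050 + (z_c − 23.26)×3260
Column 2: 0.77×0 + 11.1×2880 + x×3000 + (z_c − 0.77 − 11.1 − x)×3260
The z_c×3260 term appears on both sides and cancels. Collect the known terms of each column as K = Σ(ρt)_known − 3260 × (depth of known layers): K_1 = 64914 − 3260×23.26 = −10913.6; K_2 = 31968 − 3260×(0.77 + 11.1) = −6728.2.
Balance: K_1 = K_2 − x×(3260 − 3000), so x = (K_2 − K_1)/(3260 − 3000) = 4185.4/260 = 16.1 km.

16.1 km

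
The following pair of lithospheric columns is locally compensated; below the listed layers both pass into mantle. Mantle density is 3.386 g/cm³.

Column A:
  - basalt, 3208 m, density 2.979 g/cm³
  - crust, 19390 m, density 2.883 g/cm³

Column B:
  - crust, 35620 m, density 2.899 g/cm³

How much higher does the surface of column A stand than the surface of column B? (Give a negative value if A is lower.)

−1860 m

For any compensation level in the mantle, the mantle terms cancel and isostasy reduces to e = (Σt_A − Σt_B) − (Σ(ρt)_A − Σ(ρt)_B) / ρ_m.
Σt_A = 22598 m; Σt_B = 35620 m; Σ(ρt)_A = 65458.002; Σ(ρt)_B = 103262.38 (in m·g/cm³).
e = (22598 − 35620) − (65458.002 − 103262.38) / 3.386 = −1860 m.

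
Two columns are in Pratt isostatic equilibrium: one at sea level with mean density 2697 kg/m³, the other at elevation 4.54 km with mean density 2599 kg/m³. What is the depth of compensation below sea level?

ρ_ref D = ρ (D + h) → D (ρ_ref − ρ) = ρ h.
D = ρ h/(ρ_ref − ρ) = 2599 × 4.54 km/(2697 − 2599) = 120 km.

120 km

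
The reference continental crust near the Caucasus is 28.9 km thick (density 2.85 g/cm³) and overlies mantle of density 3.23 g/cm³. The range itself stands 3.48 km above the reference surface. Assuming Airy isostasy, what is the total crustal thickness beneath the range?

58.5 km

Root depth r = h ρ_c / (ρ_m − ρ_c) = 3.48 km × 2.85 / 0.38 = 26.1 km.
Total thickness = T + h + r = 28.9 km + 3.48 km + 26.1 km = 58.5 km.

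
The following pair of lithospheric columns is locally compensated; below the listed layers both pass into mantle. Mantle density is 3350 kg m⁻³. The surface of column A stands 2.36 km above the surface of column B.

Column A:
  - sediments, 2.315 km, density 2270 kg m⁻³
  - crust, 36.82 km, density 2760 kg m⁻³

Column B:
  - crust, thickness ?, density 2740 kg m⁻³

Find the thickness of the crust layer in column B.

Take the compensation level at the base of the deeper column (depth z_c below the surface of column A) and equate Σ ρ_i t_i down to z_c; mantle fills any gap and the z_c terms cancel.
Column A: 2.315×2270 + 36.82×2760 + (z_c − 39.135)×3350
Column B: 2.36×0 + x×2740 + (z_c − 2.36 − 0 − x)×3350
The z_c×3350 term appears on both sides and cancels. Collect the known terms of each column as K = Σ(ρt)_known − 3350 × (depth of known layers): K_A = 106878.25 − 3350×39.135 = −24224; K_B = 0 − 3350×(2.36 + 0) = −7906.
Balance: K_A = K_B − x×(3350 − 2740), so x = (K_B − K_A)/(3350 − 2740) = 16318/610 = 26.8 km.

26.8 km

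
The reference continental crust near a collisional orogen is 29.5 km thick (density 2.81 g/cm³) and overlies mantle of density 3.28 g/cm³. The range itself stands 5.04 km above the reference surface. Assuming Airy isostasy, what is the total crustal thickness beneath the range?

Root depth r = h ρ_c / (ρ_m − ρ_c) = 5.04 km × 2.81 / 0.47 = 30.13 km.
Total thickness = T + h + r = 29.5 km + 5.04 km + 30.13 km = 64.7 km.

64.7 km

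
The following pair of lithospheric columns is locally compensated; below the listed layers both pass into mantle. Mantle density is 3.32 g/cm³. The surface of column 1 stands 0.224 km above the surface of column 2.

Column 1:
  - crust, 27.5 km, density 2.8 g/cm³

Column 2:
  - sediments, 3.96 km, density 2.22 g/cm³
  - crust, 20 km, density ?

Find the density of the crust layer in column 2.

2.86 g/cm³

Take the compensation level at the base of the deeper column (depth z_c below the surface of column 1) and equate Σ ρ_i t_i down to z_c; mantle fills any gap and the z_c terms cancel.
Column 1: 27.5×2.8 + (z_c − 27.5)×3.32
Column 2: 0.224×0 + 3.96×2.22 + 20×ρ + (z_c − 0.224 − 23.96)×3.32
The z_c×3.32 term appears on both sides and cancels. Collect the known terms of each column as K = Σ(ρt)_known − 3.32 × (depth of known layers): K_1 = 77 − 3.32×27.5 = −14.3; K_2 = 8.7912 − 3.32×(0.224 + 23.96) = −71.49968.
Balance: K_1 = K_2 + 20×ρ, so ρ = (K_1 − K_2)/20 = 57.1997/20 = 2.86 g/cm³.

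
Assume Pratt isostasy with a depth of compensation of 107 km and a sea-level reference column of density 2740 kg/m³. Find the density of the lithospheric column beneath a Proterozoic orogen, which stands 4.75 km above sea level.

Pratt balance: ρ_ref D = ρ (D + h).
ρ = ρ_ref D/(D + h) = 2740 × 107 km/(107 km + 4.75 km) = 2620 kg/m³.

2620 kg/m³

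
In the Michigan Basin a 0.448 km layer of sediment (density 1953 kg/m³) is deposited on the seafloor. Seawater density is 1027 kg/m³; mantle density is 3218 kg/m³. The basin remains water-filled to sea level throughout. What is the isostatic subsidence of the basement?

Submarine loading: the sediment displaces seawater, and the subsidence is in turn flooded, so s (ρ_m − ρ_w) = t (ρ_sed − ρ_w).
s = 0.448 km × (1953 − 1027) / (3218 − 1027) = 0.189 km.

0.189 km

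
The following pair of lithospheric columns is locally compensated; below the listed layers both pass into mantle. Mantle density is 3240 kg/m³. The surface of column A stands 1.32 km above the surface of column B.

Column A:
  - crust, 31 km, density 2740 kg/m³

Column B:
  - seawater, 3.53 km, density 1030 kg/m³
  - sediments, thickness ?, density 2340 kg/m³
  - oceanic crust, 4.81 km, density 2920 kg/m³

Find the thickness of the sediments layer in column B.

2.09 km

Take the compensation level at the base of the deeper column (depth z_c below the surface of column A) and equate Σ ρ_i t_i down to z_c; mantle fills any gap and the z_c terms cancel.
Column A: 31×2740 + (z_c − 31)×3240
Column B: 1.32×0 + 3.53×1030 + x×2340 + 4.81×2920 + (z_c − 1.32 − 8.34 − x)×3240
The z_c×3240 term appears on both sides and cancels. Collect the known terms of each column as K = Σ(ρt)_known − 3240 × (depth of known layers): K_A = 84940 − 3240×31 = −15500; K_B = 17681.1 − 3240×(1.32 + 8.34) = −13617.3.
Balance: K_A = K_B − x×(3240 − 2340), so x = (K_B − K_A)/(3240 − 2340) = 1882.7/900 = 2.09 km.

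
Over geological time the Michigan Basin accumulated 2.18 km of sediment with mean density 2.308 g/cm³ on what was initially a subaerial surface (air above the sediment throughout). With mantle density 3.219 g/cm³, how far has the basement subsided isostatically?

1.56 km

Subaerial load: s = t ρ_sed / ρ_m = 2.18 km × 2.308/3.219 = 1.56 km.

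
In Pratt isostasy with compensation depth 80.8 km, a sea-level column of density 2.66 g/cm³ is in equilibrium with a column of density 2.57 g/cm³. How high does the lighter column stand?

ρ_ref D = ρ (D + h) → h = D (ρ_ref − ρ)/ρ.
h = 80.8 km × (2.66 − 2.57)/2.57 = 2.83 km.

2.83 km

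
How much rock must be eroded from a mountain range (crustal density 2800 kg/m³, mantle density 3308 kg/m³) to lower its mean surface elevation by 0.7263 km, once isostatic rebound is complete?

4.73 km

Net drop Δ = e − u = e − e ρ_c/ρ_m = e (ρ_m − ρ_c)/ρ_m.
e = Δ ρ_m/(ρ_m − ρ_c) = 0.7263 km × 3308/508 = 4.73 km.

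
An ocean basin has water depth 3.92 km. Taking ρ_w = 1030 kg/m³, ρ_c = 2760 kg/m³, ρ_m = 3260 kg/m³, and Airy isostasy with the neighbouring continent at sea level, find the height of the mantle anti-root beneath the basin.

13.6 km

In Airy isostatic equilibrium: replacing crust with seawater at the top is compensated by replacing crust with mantle at the base: d (ρ_c − ρ_w) = a (ρ_m − ρ_c).
a = d (ρ_c − ρ_w)/(ρ_m − ρ_c) = 3.92 km × 1730/500 = 13.6 km.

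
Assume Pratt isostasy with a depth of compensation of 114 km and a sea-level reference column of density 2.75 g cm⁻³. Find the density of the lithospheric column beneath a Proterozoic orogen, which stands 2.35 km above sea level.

2.69 g cm⁻³

Pratt balance: ρ_ref D = ρ (D + h).
ρ = ρ_ref D/(D + h) = 2.75 × 114 km/(114 km + 2.35 km) = 2.69 g cm⁻³.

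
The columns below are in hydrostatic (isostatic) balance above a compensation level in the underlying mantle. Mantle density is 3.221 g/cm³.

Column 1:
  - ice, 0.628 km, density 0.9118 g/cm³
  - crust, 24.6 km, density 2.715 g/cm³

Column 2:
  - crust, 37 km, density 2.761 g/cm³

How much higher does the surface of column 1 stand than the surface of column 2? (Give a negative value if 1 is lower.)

−0.969 km

For any compensation level in the mantle, the mantle terms cancel and isostasy reduces to e = (Σt_1 − Σt_2) − (Σ(ρt)_1 − Σ(ρt)_2) / ρ_m.
Σt_1 = 25.228 km; Σt_2 = 37 km; Σ(ρt)_1 = 67.3616104; Σ(ρt)_2 = 102.157 (in km·g/cm³).
e = (25.228 − 37) − (67.3616104 − 102.157) / 3.221 = −0.969 km.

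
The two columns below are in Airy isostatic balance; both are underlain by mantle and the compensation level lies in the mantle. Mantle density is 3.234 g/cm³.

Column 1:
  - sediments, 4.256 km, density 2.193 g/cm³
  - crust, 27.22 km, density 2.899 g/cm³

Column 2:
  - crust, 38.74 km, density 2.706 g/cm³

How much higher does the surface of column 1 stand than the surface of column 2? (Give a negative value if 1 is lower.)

For any compensation level in the mantle, the mantle terms cancel and isostasy reduces to e = (Σt_1 − Σt_2) − (Σ(ρt)_1 − Σ(ρt)_2) / ρ_m.
Σt_1 = 31.476 km; Σt_2 = 38.74 km; Σ(ρt)_1 = 88.244188; Σ(ρt)_2 = 104.83044 (in km·g/cm³).
e = (31.476 − 38.74) − (88.244188 − 104.83044) / 3.234 = −2.14 km.

−2.14 km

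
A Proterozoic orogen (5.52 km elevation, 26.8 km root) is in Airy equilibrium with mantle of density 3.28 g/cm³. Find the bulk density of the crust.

ρ_c h = (ρ_m − ρ_c) r → ρ_c (h + r) = ρ_m r → ρ_c = ρ_m r / (h + r).
ρ_c = 3.28 × 26.8 km / (5.52 km + 26.8 km) = 2.72 g/cm³.

2.72 g/cm³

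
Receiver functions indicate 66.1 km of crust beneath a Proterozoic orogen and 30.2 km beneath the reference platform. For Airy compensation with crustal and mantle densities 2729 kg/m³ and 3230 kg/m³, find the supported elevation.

5.57 km

Excess crust Δ = 66.1 km − 30.2 km = 35.9 km, split between elevation h and root r with h + r = Δ.
Airy balance ρ_c h = (ρ_m − ρ_c) r gives r = h ρ_c/(ρ_m − ρ_c), so h (1 + ρ_c/(ρ_m − ρ_c)) = Δ, i.e. h = Δ (ρ_m − ρ_c)/ρ_m.
h = 35.9 km × 501/3230 = 5.57 km.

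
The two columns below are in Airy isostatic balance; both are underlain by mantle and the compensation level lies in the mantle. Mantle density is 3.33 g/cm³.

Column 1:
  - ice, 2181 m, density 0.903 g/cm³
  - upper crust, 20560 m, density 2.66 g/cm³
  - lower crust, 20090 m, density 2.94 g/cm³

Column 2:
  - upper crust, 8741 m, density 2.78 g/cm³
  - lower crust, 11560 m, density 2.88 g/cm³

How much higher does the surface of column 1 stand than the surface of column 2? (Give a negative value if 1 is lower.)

For any compensation level in the mantle, the mantle terms cancel and isostasy reduces to e = (Σt_1 − Σt_2) − (Σ(ρt)_1 − Σ(ρt)_2) / ρ_m.
Σt_1 = 42831 m; Σt_2 = 20301 m; Σ(ρt)_1 = 115723.643; Σ(ρt)_2 = 57592.78 (in m·g/cm³).
e = (42831 − 20301) − (115723.643 − 57592.78) / 3.33 = 5070 m.

5070 m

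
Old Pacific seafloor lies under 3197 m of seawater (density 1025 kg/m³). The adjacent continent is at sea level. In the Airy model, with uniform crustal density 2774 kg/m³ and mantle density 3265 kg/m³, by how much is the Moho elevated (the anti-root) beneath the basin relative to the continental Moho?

11400 m

By Archimedes' principle applied to the lithosphere: replacing crust with seawater at the top is compensated by replacing crust with mantle at the base: d (ρ_c − ρ_w) = a (ρ_m − ρ_c).
a = d (ρ_c − ρ_w)/(ρ_m − ρ_c) = 3197 m × 1749/491 = 11400 m.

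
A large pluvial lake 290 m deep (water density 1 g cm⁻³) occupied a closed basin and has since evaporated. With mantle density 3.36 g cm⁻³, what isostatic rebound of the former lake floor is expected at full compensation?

u = d ρ_w/ρ_m = 290 m × 1/3.36 = 86.3 m.

86.3 m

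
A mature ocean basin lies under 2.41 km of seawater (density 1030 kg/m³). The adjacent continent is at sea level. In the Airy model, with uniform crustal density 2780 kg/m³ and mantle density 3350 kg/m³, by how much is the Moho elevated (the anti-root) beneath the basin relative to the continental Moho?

For local isostatic compensation: replacing crust with seawater at the top is compensated by replacing crust with mantle at the base: d (ρ_c − ρ_w) = a (ρ_m − ρ_c).
a = d (ρ_c − ρ_w)/(ρ_m − ρ_c) = 2.41 km × 1750/570 = 7.4 km.

7.4 km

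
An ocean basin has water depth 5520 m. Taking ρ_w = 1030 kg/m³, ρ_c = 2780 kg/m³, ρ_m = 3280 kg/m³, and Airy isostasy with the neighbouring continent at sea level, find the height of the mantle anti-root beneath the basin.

For local isostatic compensation: replacing crust with seawater at the top is compensated by replacing crust with mantle at the base: d (ρ_c − ρ_w) = a (ρ_m − ρ_c).
a = d (ρ_c − ρ_w)/(ρ_m − ρ_c) = 5520 m × 1750/500 = 19300 m.

19300 m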